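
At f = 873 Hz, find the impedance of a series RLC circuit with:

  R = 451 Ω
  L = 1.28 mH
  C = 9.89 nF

Step 1 — Angular frequency: ω = 2π·f = 2π·873 = 5485 rad/s.
Step 2 — Component impedances:
  R: Z = R = 451 Ω
  L: Z = jωL = j·5485·0.00128 = 0 + j7.021 Ω
  C: Z = 1/(jωC) = -j/(ω·C) = 0 - j1.843e+04 Ω
Step 3 — Series combination: Z_total = R + L + C = 451 - j1.843e+04 Ω = 1.843e+04∠-88.6° Ω.

Z = 451 - j1.843e+04 Ω = 1.843e+04∠-88.6° Ω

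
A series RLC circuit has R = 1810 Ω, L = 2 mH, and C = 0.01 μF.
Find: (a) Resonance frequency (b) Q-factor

Step 1 — Resonance condition Im(Z)=0 gives ω₀ = 1/√(LC).
Step 2 — ω₀ = 1/√(0.002·1e-08) = 2.236e+05 rad/s.
Step 3 — f₀ = ω₀/(2π) = 3.559e+04 Hz.
Step 4 — Series Q: Q = ω₀L/R = 2.236e+05·0.002/1810 = 0.2471.

(a) f₀ = 3.559e+04 Hz  (b) Q = 0.2471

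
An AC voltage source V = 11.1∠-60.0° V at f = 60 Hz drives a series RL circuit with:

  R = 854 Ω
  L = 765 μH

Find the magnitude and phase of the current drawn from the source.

Step 1 — Angular frequency: ω = 2π·f = 2π·60 = 377 rad/s.
Step 2 — Component impedances:
  R: Z = R = 854 Ω
  L: Z = jωL = j·377·0.000765 = 0 + j0.2884 Ω
Step 3 — Series combination: Z_total = R + L = 854 + j0.2884 Ω = 854∠0.0° Ω.
Step 4 — Source phasor: V = 11.1∠-60.0° V = 5.55 - j9.613 V.
Step 5 — Ohm's law: I = V / Z_total = (5.55 - j9.613) / (854 + j0.2884) = 0.006495 - j0.01126 A.
Step 6 — Convert to polar: |I| = 0.013 A, ∠I = -60.0°.

I = 0.013∠-60.0° A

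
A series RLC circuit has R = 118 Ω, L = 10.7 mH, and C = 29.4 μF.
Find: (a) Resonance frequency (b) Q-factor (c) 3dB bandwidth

Step 1 — Resonance condition Im(Z)=0 gives ω₀ = 1/√(LC).
Step 2 — ω₀ = 1/√(0.0107·2.94e-05) = 1783 rad/s.
Step 3 — f₀ = ω₀/(2π) = 283.8 Hz.
Step 4 — Series Q: Q = ω₀L/R = 1783·0.0107/118 = 0.1617.
Step 5 — 3dB bandwidth: Δω = ω₀/Q = 1.103e+04 rad/s; BW = Δω/(2π) = 1755 Hz.

(a) f₀ = 283.8 Hz  (b) Q = 0.1617  (c) BW = 1755 Hz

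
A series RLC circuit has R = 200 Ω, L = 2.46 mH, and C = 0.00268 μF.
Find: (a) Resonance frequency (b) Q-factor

Step 1 — Resonance condition Im(Z)=0 gives ω₀ = 1/√(LC).
Step 2 — ω₀ = 1/√(0.00246·2.68e-09) = 3.895e+05 rad/s.
Step 3 — f₀ = ω₀/(2π) = 6.198e+04 Hz.
Step 4 — Series Q: Q = ω₀L/R = 3.895e+05·0.00246/200 = 4.79.

(a) f₀ = 6.198e+04 Hz  (b) Q = 4.79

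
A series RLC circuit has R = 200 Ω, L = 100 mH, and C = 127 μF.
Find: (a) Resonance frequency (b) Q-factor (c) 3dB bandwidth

Step 1 — Resonance: ω₀ = 1/√(LC) = 1/√(0.1·0.000127) = 280.6 rad/s.
Step 2 — f₀ = ω₀/(2π) = 44.66 Hz.
Step 3 — Series Q: Q = ω₀L/R = 280.6·0.1/200 = 0.1403.
Step 4 — Bandwidth: Δω = ω₀/Q = 2000 rad/s; BW = Δω/(2π) = 318.3 Hz.

(a) f₀ = 44.66 Hz  (b) Q = 0.1403  (c) BW = 318.3 Hz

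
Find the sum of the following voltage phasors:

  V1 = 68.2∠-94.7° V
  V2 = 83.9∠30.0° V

Step 1 — Convert each phasor to rectangular form:
  V1 = 68.2·(cos(-94.7°) + j·sin(-94.7°)) = -5.588 - j67.97 V
  V2 = 83.9·(cos(30.0°) + j·sin(30.0°)) = 72.66 + j41.95 V
Step 2 — Sum components: V_total = 67.07 - j26.02 V.
Step 3 — Convert to polar: |V_total| = 71.94 V, ∠V_total = -21.2°.

V_total = 71.94∠-21.2° V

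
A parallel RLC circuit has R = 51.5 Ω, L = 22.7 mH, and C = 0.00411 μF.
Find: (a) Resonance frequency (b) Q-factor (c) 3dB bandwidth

Step 1 — Resonance: ω₀ = 1/√(LC) = 1/√(0.0227·4.11e-09) = 1.035e+05 rad/s.
Step 2 — f₀ = ω₀/(2π) = 1.648e+04 Hz.
Step 3 — Parallel Q: Q = R/(ω₀L) = 51.5/(1.035e+05·0.0227) = 0.02191.
Step 4 — Bandwidth: Δω = ω₀/Q = 4.724e+06 rad/s; BW = Δω/(2π) = 7.519e+05 Hz.

(a) f₀ = 1.648e+04 Hz  (b) Q = 0.02191  (c) BW = 7.519e+05 Hz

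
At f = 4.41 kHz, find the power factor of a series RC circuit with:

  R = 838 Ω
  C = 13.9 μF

Step 1 — Angular frequency: ω = 2π·f = 2π·4410 = 2.771e+04 rad/s.
Step 2 — Component impedances:
  R: Z = R = 838 Ω
  C: Z = 1/(jωC) = -j/(ω·C) = 0 - j2.596 Ω
Step 3 — Series combination: Z_total = R + C = 838 - j2.596 Ω = 838∠-0.2° Ω.
Step 4 — Power factor: PF = cos(φ) = Re(Z)/|Z| = 838/838 = 1.
Step 5 — Type: Im(Z) = -2.596 ⇒ leading (phase φ = -0.2°).

PF = 1 (leading, φ = -0.2°)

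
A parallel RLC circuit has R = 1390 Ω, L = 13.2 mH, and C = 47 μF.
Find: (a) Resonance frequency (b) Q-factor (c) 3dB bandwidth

Step 1 — Resonance: ω₀ = 1/√(LC) = 1/√(0.0132·4.7e-05) = 1270 rad/s.
Step 2 — f₀ = ω₀/(2π) = 202.1 Hz.
Step 3 — Parallel Q: Q = R/(ω₀L) = 1390/(1270·0.0132) = 82.94.
Step 4 — Bandwidth: Δω = ω₀/Q = 15.31 rad/s; BW = Δω/(2π) = 2.436 Hz.

(a) f₀ = 202.1 Hz  (b) Q = 82.94  (c) BW = 2.436 Hz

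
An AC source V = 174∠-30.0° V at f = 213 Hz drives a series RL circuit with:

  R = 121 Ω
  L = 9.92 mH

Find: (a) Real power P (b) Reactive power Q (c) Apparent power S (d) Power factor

Step 1 — Angular frequency: ω = 2π·f = 2π·213 = 1338 rad/s.
Step 2 — Component impedances:
  R: Z = R = 121 Ω
  L: Z = jωL = j·1338·0.00992 = 0 + j13.28 Ω
Step 3 — Series combination: Z_total = R + L = 121 + j13.28 Ω = 121.7∠6.3° Ω.
Step 4 — Source phasor: V = 174∠-30.0° V = 150.7 - j87 V.
Step 5 — Current: I = V / Z = 1.153 - j0.8455 A = 1.429∠-36.3° A.
Step 6 — Complex power: S = V·I* = 247.2 + j27.13 VA.
Step 7 — Real power: P = Re(S) = 247.2 W.
Step 8 — Reactive power: Q = Im(S) = 27.13 VAR.
Step 9 — Apparent power: |S| = 248.7 VA.
Step 10 — Power factor: PF = P/|S| = 0.994 (lagging).

(a) P = 247.2 W  (b) Q = 27.13 VAR  (c) S = 248.7 VA  (d) PF = 0.994 (lagging)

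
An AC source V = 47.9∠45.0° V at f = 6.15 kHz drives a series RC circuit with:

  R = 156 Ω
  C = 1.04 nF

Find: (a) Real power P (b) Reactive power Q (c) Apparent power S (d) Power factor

Step 1 — Angular frequency: ω = 2π·f = 2π·6150 = 3.864e+04 rad/s.
Step 2 — Component impedances:
  R: Z = R = 156 Ω
  C: Z = 1/(jωC) = -j/(ω·C) = 0 - j2.488e+04 Ω
Step 3 — Series combination: Z_total = R + C = 156 - j2.488e+04 Ω = 2.488e+04∠-89.6° Ω.
Step 4 — Source phasor: V = 47.9∠45.0° V = 33.87 + j33.87 V.
Step 5 — Current: I = V / Z = -0.001353 + j0.00137 A = 0.001925∠134.6° A.
Step 6 — Complex power: S = V·I* = 0.000578 - j0.0922 VA.
Step 7 — Real power: P = Re(S) = 0.000578 W.
Step 8 — Reactive power: Q = Im(S) = -0.0922 VAR.
Step 9 — Apparent power: |S| = 0.0922 VA.
Step 10 — Power factor: PF = P/|S| = 0.006269 (leading).

(a) P = 0.000578 W  (b) Q = -0.0922 VAR  (c) S = 0.0922 VA  (d) PF = 0.006269 (leading)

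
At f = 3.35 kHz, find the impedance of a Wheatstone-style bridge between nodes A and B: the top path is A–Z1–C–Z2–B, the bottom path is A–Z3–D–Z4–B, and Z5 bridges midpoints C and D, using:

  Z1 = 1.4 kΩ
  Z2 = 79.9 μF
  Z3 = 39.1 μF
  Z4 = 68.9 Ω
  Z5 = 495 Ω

Step 1 — Angular frequency: ω = 2π·f = 2π·3350 = 2.105e+04 rad/s.
Step 2 — Component impedances:
  Z1: Z = R = 1400 Ω
  Z2: Z = 1/(jωC) = -j/(ω·C) = 0 - j0.5946 Ω
  Z3: Z = 1/(jωC) = -j/(ω·C) = 0 - j1.215 Ω
  Z4: Z = R = 68.9 Ω
  Z5: Z = R = 495 Ω
Step 3 — Bridge requires nodal analysis (the Z5 bridge couples midpoints C and D, so the two paths cannot be reduced to a simple series/parallel combination). Setting node B to ground and injecting 1 A at node A, the 3-node admittance system at A, C, D solves to V_A = Z_AB = 57.98 - j1.131 Ω = 57.99∠-1.1° Ω.

Z = 57.98 - j1.131 Ω = 57.99∠-1.1° Ω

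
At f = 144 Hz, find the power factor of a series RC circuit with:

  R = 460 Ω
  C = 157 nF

Step 1 — Angular frequency: ω = 2π·f = 2π·144 = 904.8 rad/s.
Step 2 — Component impedances:
  R: Z = R = 460 Ω
  C: Z = 1/(jωC) = -j/(ω·C) = 0 - j7040 Ω
Step 3 — Series combination: Z_total = R + C = 460 - j7040 Ω = 7055∠-86.3° Ω.
Step 4 — Power factor: PF = cos(φ) = Re(Z)/|Z| = 460/7055 = 0.0652.
Step 5 — Type: Im(Z) = -7040 ⇒ leading (phase φ = -86.3°).

PF = 0.0652 (leading, φ = -86.3°)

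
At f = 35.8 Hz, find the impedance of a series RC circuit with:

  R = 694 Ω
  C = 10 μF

Step 1 — Angular frequency: ω = 2π·f = 2π·35.8 = 224.9 rad/s.
Step 2 — Component impedances:
  R: Z = R = 694 Ω
  C: Z = 1/(jωC) = -j/(ω·C) = 0 - j444.6 Ω
Step 3 — Series combination: Z_total = R + C = 694 - j444.6 Ω = 824.2∠-32.6° Ω.

Z = 694 - j444.6 Ω = 824.2∠-32.6° Ω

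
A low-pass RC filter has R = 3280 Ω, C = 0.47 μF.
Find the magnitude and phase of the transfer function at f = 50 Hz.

Step 1 — Angular frequency: ω = 2π·50 = 314.2 rad/s.
Step 2 — Transfer function: H(jω) = 1/(1 + jωRC).
Step 3 — Denominator: 1 + jωRC = 1 + j·314.2·3280·4.7e-07 = 1 + j0.4843.
Step 4 — H = 0.81 - j0.3923.
Step 5 — Magnitude: |H| = 0.9 (-0.9 dB); phase: φ = -25.8°.

|H| = 0.9 (-0.9 dB), φ = -25.8°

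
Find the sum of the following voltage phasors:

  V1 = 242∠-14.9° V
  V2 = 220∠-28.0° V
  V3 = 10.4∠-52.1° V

Step 1 — Convert each phasor to rectangular form:
  V1 = 242·(cos(-14.9°) + j·sin(-14.9°)) = 233.9 - j62.23 V
  V2 = 220·(cos(-28.0°) + j·sin(-28.0°)) = 194.2 - j103.3 V
  V3 = 10.4·(cos(-52.1°) + j·sin(-52.1°)) = 6.389 - j8.206 V
Step 2 — Sum components: V_total = 434.5 - j173.7 V.
Step 3 — Convert to polar: |V_total| = 467.9 V, ∠V_total = -21.8°.

V_total = 467.9∠-21.8° V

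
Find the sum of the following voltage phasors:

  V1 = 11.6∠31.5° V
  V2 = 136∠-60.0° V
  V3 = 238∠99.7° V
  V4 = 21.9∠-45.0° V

Step 1 — Convert each phasor to rectangular form:
  V1 = 11.6·(cos(31.5°) + j·sin(31.5°)) = 9.891 + j6.061 V
  V2 = 136·(cos(-60.0°) + j·sin(-60.0°)) = 68 - j117.8 V
  V3 = 238·(cos(99.7°) + j·sin(99.7°)) = -40.1 + j234.6 V
  V4 = 21.9·(cos(-45.0°) + j·sin(-45.0°)) = 15.49 - j15.49 V
Step 2 — Sum components: V_total = 53.28 + j107.4 V.
Step 3 — Convert to polar: |V_total| = 119.9 V, ∠V_total = 63.6°.

V_total = 119.9∠63.6° V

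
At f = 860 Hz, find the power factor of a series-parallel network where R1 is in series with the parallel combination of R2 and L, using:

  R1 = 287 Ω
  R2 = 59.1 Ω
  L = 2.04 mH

Step 1 — Angular frequency: ω = 2π·f = 2π·860 = 5404 rad/s.
Step 2 — Component impedances:
  R1: Z = R = 287 Ω
  R2: Z = R = 59.1 Ω
  L: Z = jωL = j·5404·0.00204 = 0 + j11.02 Ω
Step 3 — Parallel branch: R2 || L = 1/(1/R2 + 1/L) = 1.987 + j10.65 Ω.
Step 4 — Series with R1: Z_total = R1 + (R2 || L) = 289 + j10.65 Ω = 289.2∠2.1° Ω.
Step 5 — Power factor: PF = cos(φ) = Re(Z)/|Z| = 289/289.2 = 0.9993.
Step 6 — Type: Im(Z) = 10.65 ⇒ lagging (phase φ = 2.1°).

PF = 0.9993 (lagging, φ = 2.1°)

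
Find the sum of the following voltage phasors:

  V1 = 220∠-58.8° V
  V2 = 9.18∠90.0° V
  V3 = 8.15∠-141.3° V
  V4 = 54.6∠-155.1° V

Step 1 — Convert each phasor to rectangular form:
  V1 = 220·(cos(-58.8°) + j·sin(-58.8°)) = 114 - j188.2 V
  V2 = 9.18·(cos(90.0°) + j·sin(90.0°)) = 0 + j9.18 V
  V3 = 8.15·(cos(-141.3°) + j·sin(-141.3°)) = -6.361 - j5.096 V
  V4 = 54.6·(cos(-155.1°) + j·sin(-155.1°)) = -49.52 - j22.99 V
Step 2 — Sum components: V_total = 58.08 - j207.1 V.
Step 3 — Convert to polar: |V_total| = 215.1 V, ∠V_total = -74.3°.

V_total = 215.1∠-74.3° V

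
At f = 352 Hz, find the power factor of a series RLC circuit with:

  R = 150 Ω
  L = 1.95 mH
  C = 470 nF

Step 1 — Angular frequency: ω = 2π·f = 2π·352 = 2212 rad/s.
Step 2 — Component impedances:
  R: Z = R = 150 Ω
  L: Z = jωL = j·2212·0.00195 = 0 + j4.313 Ω
  C: Z = 1/(jωC) = -j/(ω·C) = 0 - j962 Ω
Step 3 — Series combination: Z_total = R + L + C = 150 - j957.7 Ω = 969.4∠-81.1° Ω.
Step 4 — Power factor: PF = cos(φ) = Re(Z)/|Z| = 150/969.4 = 0.1547.
Step 5 — Type: Im(Z) = -957.7 ⇒ leading (phase φ = -81.1°).

PF = 0.1547 (leading, φ = -81.1°)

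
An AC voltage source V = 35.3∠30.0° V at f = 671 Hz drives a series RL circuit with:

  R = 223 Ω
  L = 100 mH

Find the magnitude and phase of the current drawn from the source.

Step 1 — Angular frequency: ω = 2π·f = 2π·671 = 4216 rad/s.
Step 2 — Component impedances:
  R: Z = R = 223 Ω
  L: Z = jωL = j·4216·0.1 = 0 + j421.6 Ω
Step 3 — Series combination: Z_total = R + L = 223 + j421.6 Ω = 476.9∠62.1° Ω.
Step 4 — Source phasor: V = 35.3∠30.0° V = 30.57 + j17.65 V.
Step 5 — Ohm's law: I = V / Z_total = (30.57 + j17.65) / (223 + j421.6) = 0.06268 - j0.03936 A.
Step 6 — Convert to polar: |I| = 0.07401 A, ∠I = -32.1°.

I = 0.07401∠-32.1° A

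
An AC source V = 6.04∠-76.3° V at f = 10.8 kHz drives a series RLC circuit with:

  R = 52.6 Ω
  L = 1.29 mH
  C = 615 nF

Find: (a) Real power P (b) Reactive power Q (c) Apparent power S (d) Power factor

Step 1 — Angular frequency: ω = 2π·f = 2π·1.08e+04 = 6.786e+04 rad/s.
Step 2 — Component impedances:
  R: Z = R = 52.6 Ω
  L: Z = jωL = j·6.786e+04·0.00129 = 0 + j87.54 Ω
  C: Z = 1/(jωC) = -j/(ω·C) = 0 - j23.96 Ω
Step 3 — Series combination: Z_total = R + L + C = 52.6 + j63.58 Ω = 82.51∠50.4° Ω.
Step 4 — Source phasor: V = 6.04∠-76.3° V = 1.431 - j5.868 V.
Step 5 — Current: I = V / Z = -0.04374 - j0.05869 A = 0.0732∠-126.7° A.
Step 6 — Complex power: S = V·I* = 0.2818 + j0.3406 VA.
Step 7 — Real power: P = Re(S) = 0.2818 W.
Step 8 — Reactive power: Q = Im(S) = 0.3406 VAR.
Step 9 — Apparent power: |S| = 0.4421 VA.
Step 10 — Power factor: PF = P/|S| = 0.6375 (lagging).

(a) P = 0.2818 W  (b) Q = 0.3406 VAR  (c) S = 0.4421 VA  (d) PF = 0.6375 (lagging)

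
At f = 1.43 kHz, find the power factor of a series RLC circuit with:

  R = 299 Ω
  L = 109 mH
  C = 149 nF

Step 1 — Angular frequency: ω = 2π·f = 2π·1430 = 8985 rad/s.
Step 2 — Component impedances:
  R: Z = R = 299 Ω
  L: Z = jωL = j·8985·0.109 = 0 + j979.4 Ω
  C: Z = 1/(jωC) = -j/(ω·C) = 0 - j747 Ω
Step 3 — Series combination: Z_total = R + L + C = 299 + j232.4 Ω = 378.7∠37.9° Ω.
Step 4 — Power factor: PF = cos(φ) = Re(Z)/|Z| = 299/378.696 = 0.7896.
Step 5 — Type: Im(Z) = 232.4 ⇒ lagging (phase φ = 37.9°).

PF = 0.7896 (lagging, φ = 37.9°)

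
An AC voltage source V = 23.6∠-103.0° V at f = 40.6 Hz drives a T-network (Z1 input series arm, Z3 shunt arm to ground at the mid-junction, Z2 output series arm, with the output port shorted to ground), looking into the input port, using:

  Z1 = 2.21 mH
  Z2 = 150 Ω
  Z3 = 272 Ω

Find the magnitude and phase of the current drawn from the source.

Step 1 — Angular frequency: ω = 2π·f = 2π·40.6 = 255.1 rad/s.
Step 2 — Component impedances:
  Z1: Z = jωL = j·255.1·0.00221 = 0 + j0.5638 Ω
  Z2: Z = R = 150 Ω
  Z3: Z = R = 272 Ω
Step 3 — With the output port shorted to ground, the output series arm Z2 runs from the junction to ground; the shunt arm Z3 also runs from the junction to ground. They appear in parallel: Z3 || Z2 = 96.68 Ω.
Step 4 — Series with input arm Z1: Z_in = Z1 + (Z3 || Z2) = 96.68 + j0.5638 Ω = 96.68∠0.3° Ω.
Step 5 — Source phasor: V = 23.6∠-103.0° V = -5.309 - j23 V.
Step 6 — Ohm's law: I = V / Z_total = (-5.309 - j23) / (96.68 + j0.5638) = -0.0563 - j0.2375 A.
Step 7 — Convert to polar: |I| = 0.2441 A, ∠I = -103.3°.

I = 0.2441∠-103.3° A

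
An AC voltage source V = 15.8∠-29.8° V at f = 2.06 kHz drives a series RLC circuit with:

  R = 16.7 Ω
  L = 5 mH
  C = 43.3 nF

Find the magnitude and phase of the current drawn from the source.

Step 1 — Angular frequency: ω = 2π·f = 2π·2060 = 1.294e+04 rad/s.
Step 2 — Component impedances:
  R: Z = R = 16.7 Ω
  L: Z = jωL = j·1.294e+04·0.005 = 0 + j64.72 Ω
  C: Z = 1/(jωC) = -j/(ω·C) = 0 - j1784 Ω
Step 3 — Series combination: Z_total = R + L + C = 16.7 - j1720 Ω = 1720∠-89.4° Ω.
Step 4 — Source phasor: V = 15.8∠-29.8° V = 13.71 - j7.852 V.
Step 5 — Ohm's law: I = V / Z_total = (13.71 - j7.852) / (16.7 - j1720) = 0.004643 + j0.007928 A.
Step 6 — Convert to polar: |I| = 0.009188 A, ∠I = 59.6°.

I = 0.009188∠59.6° A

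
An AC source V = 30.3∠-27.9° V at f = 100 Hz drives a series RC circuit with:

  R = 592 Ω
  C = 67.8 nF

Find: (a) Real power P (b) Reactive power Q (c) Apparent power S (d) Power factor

Step 1 — Angular frequency: ω = 2π·f = 2π·100 = 628.3 rad/s.
Step 2 — Component impedances:
  R: Z = R = 592 Ω
  C: Z = 1/(jωC) = -j/(ω·C) = 0 - j2.347e+04 Ω
Step 3 — Series combination: Z_total = R + C = 592 - j2.347e+04 Ω = 2.348e+04∠-88.6° Ω.
Step 4 — Source phasor: V = 30.3∠-27.9° V = 26.78 - j14.18 V.
Step 5 — Current: I = V / Z = 0.0006324 + j0.001125 A = 0.00129∠60.7° A.
Step 6 — Complex power: S = V·I* = 0.0009857 - j0.03909 VA.
Step 7 — Real power: P = Re(S) = 0.0009857 W.
Step 8 — Reactive power: Q = Im(S) = -0.03909 VAR.
Step 9 — Apparent power: |S| = 0.0391 VA.
Step 10 — Power factor: PF = P/|S| = 0.02521 (leading).

(a) P = 0.0009857 W  (b) Q = -0.03909 VAR  (c) S = 0.0391 VA  (d) PF = 0.02521 (leading)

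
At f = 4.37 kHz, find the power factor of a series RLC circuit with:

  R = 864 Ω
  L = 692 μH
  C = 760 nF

Step 1 — Angular frequency: ω = 2π·f = 2π·4370 = 2.746e+04 rad/s.
Step 2 — Component impedances:
  R: Z = R = 864 Ω
  L: Z = jωL = j·2.746e+04·0.000692 = 0 + j19 Ω
  C: Z = 1/(jωC) = -j/(ω·C) = 0 - j47.92 Ω
Step 3 — Series combination: Z_total = R + L + C = 864 - j28.92 Ω = 864.5∠-1.9° Ω.
Step 4 — Power factor: PF = cos(φ) = Re(Z)/|Z| = 864/864.5 = 0.9994.
Step 5 — Type: Im(Z) = -28.92 ⇒ leading (phase φ = -1.9°).

PF = 0.9994 (leading, φ = -1.9°)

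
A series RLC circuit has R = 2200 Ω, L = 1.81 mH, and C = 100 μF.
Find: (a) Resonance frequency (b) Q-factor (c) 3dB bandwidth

Step 1 — Resonance: ω₀ = 1/√(LC) = 1/√(0.00181·0.0001) = 2351 rad/s.
Step 2 — f₀ = ω₀/(2π) = 374.1 Hz.
Step 3 — Series Q: Q = ω₀L/R = 2351·0.00181/2200 = 0.001934.
Step 4 — Bandwidth: Δω = ω₀/Q = 1.215e+06 rad/s; BW = Δω/(2π) = 1.934e+05 Hz.

(a) f₀ = 374.1 Hz  (b) Q = 0.001934  (c) BW = 1.934e+05 Hz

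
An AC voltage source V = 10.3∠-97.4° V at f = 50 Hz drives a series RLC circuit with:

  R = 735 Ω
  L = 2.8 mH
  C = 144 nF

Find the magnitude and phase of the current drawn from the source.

Step 1 — Angular frequency: ω = 2π·f = 2π·50 = 314.2 rad/s.
Step 2 — Component impedances:
  R: Z = R = 735 Ω
  L: Z = jωL = j·314.2·0.0028 = 0 + j0.8796 Ω
  C: Z = 1/(jωC) = -j/(ω·C) = 0 - j2.21e+04 Ω
Step 3 — Series combination: Z_total = R + L + C = 735 - j2.21e+04 Ω = 2.212e+04∠-88.1° Ω.
Step 4 — Source phasor: V = 10.3∠-97.4° V = -1.327 - j10.21 V.
Step 5 — Ohm's law: I = V / Z_total = (-1.327 - j10.21) / (735 - j2.21e+04) = 0.0004596 - j7.53e-05 A.
Step 6 — Convert to polar: |I| = 0.0004657 A, ∠I = -9.3°.

I = 0.0004657∠-9.3° A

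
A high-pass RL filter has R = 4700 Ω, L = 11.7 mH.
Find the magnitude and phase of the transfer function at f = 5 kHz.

Step 1 — Angular frequency: ω = 2π·5000 = 3.142e+04 rad/s.
Step 2 — Transfer function: H(jω) = jωL/(R + jωL).
Step 3 — Numerator jωL = j·367.6; denominator R + jωL = 4700 + j367.6.
Step 4 — H = 0.006079 + j0.07773.
Step 5 — Magnitude: |H| = 0.07797 (-22.2 dB); phase: φ = 85.5°.

|H| = 0.07797 (-22.2 dB), φ = 85.5°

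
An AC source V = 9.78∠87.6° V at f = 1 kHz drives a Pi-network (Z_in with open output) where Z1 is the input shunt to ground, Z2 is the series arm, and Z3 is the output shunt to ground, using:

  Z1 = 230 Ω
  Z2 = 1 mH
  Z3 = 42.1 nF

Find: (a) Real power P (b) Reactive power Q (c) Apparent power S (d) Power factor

Step 1 — Angular frequency: ω = 2π·f = 2π·1000 = 6283 rad/s.
Step 2 — Component impedances:
  Z1: Z = R = 230 Ω
  Z2: Z = jωL = j·6283·0.001 = 0 + j6.283 Ω
  Z3: Z = 1/(jωC) = -j/(ω·C) = 0 - j3780 Ω
Step 3 — With open output, the series arm Z2 and the output shunt Z3 appear in series to ground: Z2 + Z3 = 0 - j3774 Ω.
Step 4 — Parallel with input shunt Z1: Z_in = Z1 || (Z2 + Z3) = 229.1 - j13.96 Ω = 229.6∠-3.5° Ω.
Step 5 — Source phasor: V = 9.78∠87.6° V = 0.4095 + j9.771 V.
Step 6 — Current: I = V / Z = -0.0008084 + j0.04259 A = 0.0426∠91.1° A.
Step 7 — Complex power: S = V·I* = 0.4159 - j0.02534 VA.
Step 8 — Real power: P = Re(S) = 0.4159 W.
Step 9 — Reactive power: Q = Im(S) = -0.02534 VAR.
Step 10 — Apparent power: |S| = 0.4166 VA.
Step 11 — Power factor: PF = P/|S| = 0.9981 (leading).

(a) P = 0.4159 W  (b) Q = -0.02534 VAR  (c) S = 0.4166 VA  (d) PF = 0.9981 (leading)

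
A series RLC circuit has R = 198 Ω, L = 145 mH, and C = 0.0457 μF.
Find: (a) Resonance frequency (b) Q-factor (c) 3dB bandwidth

Step 1 — Resonance condition Im(Z)=0 gives ω₀ = 1/√(LC).
Step 2 — ω₀ = 1/√(0.145·4.57e-08) = 1.228e+04 rad/s.
Step 3 — f₀ = ω₀/(2π) = 1955 Hz.
Step 4 — Series Q: Q = ω₀L/R = 1.228e+04·0.145/198 = 8.996.
Step 5 — 3dB bandwidth: Δω = ω₀/Q = 1366 rad/s; BW = Δω/(2π) = 217.3 Hz.

(a) f₀ = 1955 Hz  (b) Q = 8.996  (c) BW = 217.3 Hz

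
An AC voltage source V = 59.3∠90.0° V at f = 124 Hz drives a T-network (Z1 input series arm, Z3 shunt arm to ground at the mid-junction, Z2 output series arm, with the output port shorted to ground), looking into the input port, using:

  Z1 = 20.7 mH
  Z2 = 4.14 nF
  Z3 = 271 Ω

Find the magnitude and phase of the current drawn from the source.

Step 1 — Angular frequency: ω = 2π·f = 2π·124 = 779.1 rad/s.
Step 2 — Component impedances:
  Z1: Z = jωL = j·779.1·0.0207 = 0 + j16.13 Ω
  Z2: Z = 1/(jωC) = -j/(ω·C) = 0 - j3.1e+05 Ω
  Z3: Z = R = 271 Ω
Step 3 — With the output port shorted to ground, the output series arm Z2 runs from the junction to ground; the shunt arm Z3 also runs from the junction to ground. They appear in parallel: Z3 || Z2 = 271 - j0.2369 Ω.
Step 4 — Series with input arm Z1: Z_in = Z1 + (Z3 || Z2) = 271 + j15.89 Ω = 271.5∠3.4° Ω.
Step 5 — Source phasor: V = 59.3∠90.0° V = 0 + j59.3 V.
Step 6 — Ohm's law: I = V / Z_total = (0 + j59.3) / (271 + j15.89) = 0.01279 + j0.2181 A.
Step 7 — Convert to polar: |I| = 0.2184 A, ∠I = 86.6°.

I = 0.2184∠86.6° A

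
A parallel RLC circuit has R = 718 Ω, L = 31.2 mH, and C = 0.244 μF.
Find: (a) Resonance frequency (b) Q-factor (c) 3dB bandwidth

Step 1 — Resonance: ω₀ = 1/√(LC) = 1/√(0.0312·2.44e-07) = 1.146e+04 rad/s.
Step 2 — f₀ = ω₀/(2π) = 1824 Hz.
Step 3 — Parallel Q: Q = R/(ω₀L) = 718/(1.146e+04·0.0312) = 2.008.
Step 4 — Bandwidth: Δω = ω₀/Q = 5708 rad/s; BW = Δω/(2π) = 908.5 Hz.

(a) f₀ = 1824 Hz  (b) Q = 2.008  (c) BW = 908.5 Hz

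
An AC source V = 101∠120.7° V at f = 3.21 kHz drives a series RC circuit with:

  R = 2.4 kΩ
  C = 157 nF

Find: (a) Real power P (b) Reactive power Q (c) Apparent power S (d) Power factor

Step 1 — Angular frequency: ω = 2π·f = 2π·3210 = 2.017e+04 rad/s.
Step 2 — Component impedances:
  R: Z = R = 2400 Ω
  C: Z = 1/(jωC) = -j/(ω·C) = 0 - j315.8 Ω
Step 3 — Series combination: Z_total = R + C = 2400 - j315.8 Ω = 2421∠-7.5° Ω.
Step 4 — Source phasor: V = 101∠120.7° V = -51.56 + j86.85 V.
Step 5 — Current: I = V / Z = -0.0258 + j0.03279 A = 0.04172∠128.2° A.
Step 6 — Complex power: S = V·I* = 4.178 - j0.5498 VA.
Step 7 — Real power: P = Re(S) = 4.178 W.
Step 8 — Reactive power: Q = Im(S) = -0.5498 VAR.
Step 9 — Apparent power: |S| = 4.214 VA.
Step 10 — Power factor: PF = P/|S| = 0.9915 (leading).

(a) P = 4.178 W  (b) Q = -0.5498 VAR  (c) S = 4.214 VA  (d) PF = 0.9915 (leading)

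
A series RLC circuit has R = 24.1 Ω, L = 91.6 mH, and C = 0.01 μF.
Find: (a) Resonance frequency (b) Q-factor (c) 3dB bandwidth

Step 1 — Resonance: ω₀ = 1/√(LC) = 1/√(0.0916·1e-08) = 3.304e+04 rad/s.
Step 2 — f₀ = ω₀/(2π) = 5259 Hz.
Step 3 — Series Q: Q = ω₀L/R = 3.304e+04·0.0916/24.1 = 125.6.
Step 4 — Bandwidth: Δω = ω₀/Q = 263.1 rad/s; BW = Δω/(2π) = 41.87 Hz.

(a) f₀ = 5259 Hz  (b) Q = 125.6  (c) BW = 41.87 Hz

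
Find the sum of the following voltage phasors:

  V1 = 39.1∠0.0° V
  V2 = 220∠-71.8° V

Step 1 — Convert each phasor to rectangular form:
  V1 = 39.1·(cos(0.0°) + j·sin(0.0°)) = 39.1 V
  V2 = 220·(cos(-71.8°) + j·sin(-71.8°)) = 68.71 - j209 V
Step 2 — Sum components: V_total = 107.8 - j209 V.
Step 3 — Convert to polar: |V_total| = 235.2 V, ∠V_total = -62.7°.

V_total = 235.2∠-62.7° V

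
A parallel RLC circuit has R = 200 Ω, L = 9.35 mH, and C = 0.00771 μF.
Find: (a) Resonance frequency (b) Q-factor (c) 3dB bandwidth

Step 1 — Resonance: ω₀ = 1/√(LC) = 1/√(0.00935·7.71e-09) = 1.178e+05 rad/s.
Step 2 — f₀ = ω₀/(2π) = 1.875e+04 Hz.
Step 3 — Parallel Q: Q = R/(ω₀L) = 200/(1.178e+05·0.00935) = 0.1816.
Step 4 — Bandwidth: Δω = ω₀/Q = 6.485e+05 rad/s; BW = Δω/(2π) = 1.032e+05 Hz.

(a) f₀ = 1.875e+04 Hz  (b) Q = 0.1816  (c) BW = 1.032e+05 Hz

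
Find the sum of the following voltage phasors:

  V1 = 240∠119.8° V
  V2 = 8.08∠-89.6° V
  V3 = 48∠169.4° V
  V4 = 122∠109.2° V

Step 1 — Convert each phasor to rectangular form:
  V1 = 240·(cos(119.8°) + j·sin(119.8°)) = -119.3 + j208.3 V
  V2 = 8.08·(cos(-89.6°) + j·sin(-89.6°)) = 0.05641 - j8.08 V
  V3 = 48·(cos(169.4°) + j·sin(169.4°)) = -47.18 + j8.83 V
  V4 = 122·(cos(109.2°) + j·sin(109.2°)) = -40.12 + j115.2 V
Step 2 — Sum components: V_total = -206.5 + j324.2 V.
Step 3 — Convert to polar: |V_total| = 384.4 V, ∠V_total = 122.5°.

V_total = 384.4∠122.5° V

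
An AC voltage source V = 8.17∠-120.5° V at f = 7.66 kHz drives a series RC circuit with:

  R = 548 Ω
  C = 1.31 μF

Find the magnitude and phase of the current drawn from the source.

Step 1 — Angular frequency: ω = 2π·f = 2π·7660 = 4.813e+04 rad/s.
Step 2 — Component impedances:
  R: Z = R = 548 Ω
  C: Z = 1/(jωC) = -j/(ω·C) = 0 - j15.86 Ω
Step 3 — Series combination: Z_total = R + C = 548 - j15.86 Ω = 548.2∠-1.7° Ω.
Step 4 — Source phasor: V = 8.17∠-120.5° V = -4.147 - j7.04 V.
Step 5 — Ohm's law: I = V / Z_total = (-4.147 - j7.04) / (548 - j15.86) = -0.007189 - j0.01305 A.
Step 6 — Convert to polar: |I| = 0.0149 A, ∠I = -118.8°.

I = 0.0149∠-118.8° A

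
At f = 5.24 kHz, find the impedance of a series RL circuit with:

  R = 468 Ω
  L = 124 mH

Step 1 — Angular frequency: ω = 2π·f = 2π·5240 = 3.292e+04 rad/s.
Step 2 — Component impedances:
  R: Z = R = 468 Ω
  L: Z = jωL = j·3.292e+04·0.124 = 0 + j4083 Ω
Step 3 — Series combination: Z_total = R + L = 468 + j4083 Ω = 4109∠83.5° Ω.

Z = 468 + j4083 Ω = 4109∠83.5° Ω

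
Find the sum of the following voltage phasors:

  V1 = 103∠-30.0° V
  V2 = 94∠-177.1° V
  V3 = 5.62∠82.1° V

Step 1 — Convert each phasor to rectangular form:
  V1 = 103·(cos(-30.0°) + j·sin(-30.0°)) = 89.2 - j51.5 V
  V2 = 94·(cos(-177.1°) + j·sin(-177.1°)) = -93.88 - j4.756 V
  V3 = 5.62·(cos(82.1°) + j·sin(82.1°)) = 0.7724 + j5.567 V
Step 2 — Sum components: V_total = -3.907 - j50.69 V.
Step 3 — Convert to polar: |V_total| = 50.84 V, ∠V_total = -94.4°.

V_total = 50.84∠-94.4° V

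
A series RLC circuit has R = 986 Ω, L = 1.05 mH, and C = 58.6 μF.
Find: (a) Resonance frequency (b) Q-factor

Step 1 — Resonance condition Im(Z)=0 gives ω₀ = 1/√(LC).
Step 2 — ω₀ = 1/√(0.00105·5.86e-05) = 4031 rad/s.
Step 3 — f₀ = ω₀/(2π) = 641.6 Hz.
Step 4 — Series Q: Q = ω₀L/R = 4031·0.00105/986 = 0.004293.

(a) f₀ = 641.6 Hz  (b) Q = 0.004293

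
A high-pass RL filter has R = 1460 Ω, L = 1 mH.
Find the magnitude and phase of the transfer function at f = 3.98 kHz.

Step 1 — Angular frequency: ω = 2π·3980 = 2.501e+04 rad/s.
Step 2 — Transfer function: H(jω) = jωL/(R + jωL).
Step 3 — Numerator jωL = j·25.01; denominator R + jωL = 1460 + j25.01.
Step 4 — H = 0.0002933 + j0.01712.
Step 5 — Magnitude: |H| = 0.01713 (-35.3 dB); phase: φ = 89.0°.

|H| = 0.01713 (-35.3 dB), φ = 89.0°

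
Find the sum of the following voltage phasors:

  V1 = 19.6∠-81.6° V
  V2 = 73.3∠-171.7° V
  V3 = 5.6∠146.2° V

Step 1 — Convert each phasor to rectangular form:
  V1 = 19.6·(cos(-81.6°) + j·sin(-81.6°)) = 2.863 - j19.39 V
  V2 = 73.3·(cos(-171.7°) + j·sin(-171.7°)) = -72.53 - j10.58 V
  V3 = 5.6·(cos(146.2°) + j·sin(146.2°)) = -4.654 + j3.115 V
Step 2 — Sum components: V_total = -74.32 - j26.86 V.
Step 3 — Convert to polar: |V_total| = 79.03 V, ∠V_total = -160.1°.

V_total = 79.03∠-160.1° V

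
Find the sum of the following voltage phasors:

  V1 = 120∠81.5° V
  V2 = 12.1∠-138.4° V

Step 1 — Convert each phasor to rectangular form:
  V1 = 120·(cos(81.5°) + j·sin(81.5°)) = 17.74 + j118.7 V
  V2 = 12.1·(cos(-138.4°) + j·sin(-138.4°)) = -9.048 - j8.034 V
Step 2 — Sum components: V_total = 8.689 + j110.6 V.
Step 3 — Convert to polar: |V_total| = 111 V, ∠V_total = 85.5°.

V_total = 111∠85.5° V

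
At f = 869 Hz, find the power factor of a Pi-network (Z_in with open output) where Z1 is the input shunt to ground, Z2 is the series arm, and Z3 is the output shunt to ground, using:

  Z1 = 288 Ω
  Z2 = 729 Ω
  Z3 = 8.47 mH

Step 1 — Angular frequency: ω = 2π·f = 2π·869 = 5460 rad/s.
Step 2 — Component impedances:
  Z1: Z = R = 288 Ω
  Z2: Z = R = 729 Ω
  Z3: Z = jωL = j·5460·0.00847 = 0 + j46.25 Ω
Step 3 — With open output, the series arm Z2 and the output shunt Z3 appear in series to ground: Z2 + Z3 = 729 + j46.25 Ω.
Step 4 — Parallel with input shunt Z1: Z_in = Z1 || (Z2 + Z3) = 206.6 + j3.701 Ω = 206.6∠1.0° Ω.
Step 5 — Power factor: PF = cos(φ) = Re(Z)/|Z| = 206.611/206.644 = 0.9998.
Step 6 — Type: Im(Z) = 3.701 ⇒ lagging (phase φ = 1.0°).

PF = 0.9998 (lagging, φ = 1.0°)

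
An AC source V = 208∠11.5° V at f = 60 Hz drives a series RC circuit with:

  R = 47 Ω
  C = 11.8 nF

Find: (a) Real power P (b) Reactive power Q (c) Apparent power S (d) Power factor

Step 1 — Angular frequency: ω = 2π·f = 2π·60 = 377 rad/s.
Step 2 — Component impedances:
  R: Z = R = 47 Ω
  C: Z = 1/(jωC) = -j/(ω·C) = 0 - j2.248e+05 Ω
Step 3 — Series combination: Z_total = R + C = 47 - j2.248e+05 Ω = 2.248e+05∠-90.0° Ω.
Step 4 — Source phasor: V = 208∠11.5° V = 203.8 + j41.47 V.
Step 5 — Current: I = V / Z = -0.0001843 + j0.0009068 A = 0.0009253∠101.5° A.
Step 6 — Complex power: S = V·I* = 4.024e-05 - j0.1925 VA.
Step 7 — Real power: P = Re(S) = 4.024e-05 W.
Step 8 — Reactive power: Q = Im(S) = -0.1925 VAR.
Step 9 — Apparent power: |S| = 0.1925 VA.
Step 10 — Power factor: PF = P/|S| = 0.0002091 (leading).

(a) P = 4.024e-05 W  (b) Q = -0.1925 VAR  (c) S = 0.1925 VA  (d) PF = 0.0002091 (leading)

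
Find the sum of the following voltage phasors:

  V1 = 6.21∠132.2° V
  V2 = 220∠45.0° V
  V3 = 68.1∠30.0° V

Step 1 — Convert each phasor to rectangular form:
  V1 = 6.21·(cos(132.2°) + j·sin(132.2°)) = -4.171 + j4.6 V
  V2 = 220·(cos(45.0°) + j·sin(45.0°)) = 155.6 + j155.6 V
  V3 = 68.1·(cos(30.0°) + j·sin(30.0°)) = 58.98 + j34.05 V
Step 2 — Sum components: V_total = 210.4 + j194.2 V.
Step 3 — Convert to polar: |V_total| = 286.3 V, ∠V_total = 42.7°.

V_total = 286.3∠42.7° V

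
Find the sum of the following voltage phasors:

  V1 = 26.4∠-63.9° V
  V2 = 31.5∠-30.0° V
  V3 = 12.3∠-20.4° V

Step 1 — Convert each phasor to rectangular form:
  V1 = 26.4·(cos(-63.9°) + j·sin(-63.9°)) = 11.61 - j23.71 V
  V2 = 31.5·(cos(-30.0°) + j·sin(-30.0°)) = 27.28 - j15.75 V
  V3 = 12.3·(cos(-20.4°) + j·sin(-20.4°)) = 11.53 - j4.287 V
Step 2 — Sum components: V_total = 50.42 - j43.75 V.
Step 3 — Convert to polar: |V_total| = 66.75 V, ∠V_total = -40.9°.

V_total = 66.75∠-40.9° V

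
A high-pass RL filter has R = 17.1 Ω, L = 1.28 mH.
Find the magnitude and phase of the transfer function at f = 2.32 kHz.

Step 1 — Angular frequency: ω = 2π·2320 = 1.458e+04 rad/s.
Step 2 — Transfer function: H(jω) = jωL/(R + jωL).
Step 3 — Numerator jωL = j·18.66; denominator R + jωL = 17.1 + j18.66.
Step 4 — H = 0.5435 + j0.4981.
Step 5 — Magnitude: |H| = 0.7372 (-2.6 dB); phase: φ = 42.5°.

|H| = 0.7372 (-2.6 dB), φ = 42.5°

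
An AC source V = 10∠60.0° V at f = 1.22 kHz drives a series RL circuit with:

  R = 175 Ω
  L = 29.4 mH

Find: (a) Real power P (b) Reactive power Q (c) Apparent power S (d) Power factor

Step 1 — Angular frequency: ω = 2π·f = 2π·1220 = 7665 rad/s.
Step 2 — Component impedances:
  R: Z = R = 175 Ω
  L: Z = jωL = j·7665·0.0294 = 0 + j225.4 Ω
Step 3 — Series combination: Z_total = R + L = 175 + j225.4 Ω = 285.3∠52.2° Ω.
Step 4 — Source phasor: V = 10∠60.0° V = 5 + j8.66 V.
Step 5 — Current: I = V / Z = 0.03472 + j0.004775 A = 0.03505∠7.8° A.
Step 6 — Complex power: S = V·I* = 0.2149 + j0.2768 VA.
Step 7 — Real power: P = Re(S) = 0.2149 W.
Step 8 — Reactive power: Q = Im(S) = 0.2768 VAR.
Step 9 — Apparent power: |S| = 0.3505 VA.
Step 10 — Power factor: PF = P/|S| = 0.6133 (lagging).

(a) P = 0.2149 W  (b) Q = 0.2768 VAR  (c) S = 0.3505 VA  (d) PF = 0.6133 (lagging)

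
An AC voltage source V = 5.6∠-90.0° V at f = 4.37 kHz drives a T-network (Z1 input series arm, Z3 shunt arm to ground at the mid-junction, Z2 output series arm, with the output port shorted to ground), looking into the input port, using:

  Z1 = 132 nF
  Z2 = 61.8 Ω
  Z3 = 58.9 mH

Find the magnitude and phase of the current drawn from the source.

Step 1 — Angular frequency: ω = 2π·f = 2π·4370 = 2.746e+04 rad/s.
Step 2 — Component impedances:
  Z1: Z = 1/(jωC) = -j/(ω·C) = 0 - j275.9 Ω
  Z2: Z = R = 61.8 Ω
  Z3: Z = jωL = j·2.746e+04·0.0589 = 0 + j1617 Ω
Step 3 — With the output port shorted to ground, the output series arm Z2 runs from the junction to ground; the shunt arm Z3 also runs from the junction to ground. They appear in parallel: Z3 || Z2 = 61.71 + j2.358 Ω.
Step 4 — Series with input arm Z1: Z_in = Z1 + (Z3 || Z2) = 61.71 - j273.6 Ω = 280.4∠-77.3° Ω.
Step 5 — Source phasor: V = 5.6∠-90.0° V = 0 - j5.6 V.
Step 6 — Ohm's law: I = V / Z_total = (0 - j5.6) / (61.71 - j273.6) = 0.01948 - j0.004395 A.
Step 7 — Convert to polar: |I| = 0.01997 A, ∠I = -12.7°.

I = 0.01997∠-12.7° A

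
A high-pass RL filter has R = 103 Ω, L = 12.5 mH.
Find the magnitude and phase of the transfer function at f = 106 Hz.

Step 1 — Angular frequency: ω = 2π·106 = 666 rad/s.
Step 2 — Transfer function: H(jω) = jωL/(R + jωL).
Step 3 — Numerator jωL = j·8.325; denominator R + jωL = 103 + j8.325.
Step 4 — H = 0.006491 + j0.0803.
Step 5 — Magnitude: |H| = 0.08056 (-21.9 dB); phase: φ = 85.4°.

|H| = 0.08056 (-21.9 dB), φ = 85.4°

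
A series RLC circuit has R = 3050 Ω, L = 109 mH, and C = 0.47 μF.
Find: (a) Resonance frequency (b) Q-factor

Step 1 — Resonance condition Im(Z)=0 gives ω₀ = 1/√(LC).
Step 2 — ω₀ = 1/√(0.109·4.7e-07) = 4418 rad/s.
Step 3 — f₀ = ω₀/(2π) = 703.2 Hz.
Step 4 — Series Q: Q = ω₀L/R = 4418·0.109/3050 = 0.1579.

(a) f₀ = 703.2 Hz  (b) Q = 0.1579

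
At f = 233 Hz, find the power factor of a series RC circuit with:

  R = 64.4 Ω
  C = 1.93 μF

Step 1 — Angular frequency: ω = 2π·f = 2π·233 = 1464 rad/s.
Step 2 — Component impedances:
  R: Z = R = 64.4 Ω
  C: Z = 1/(jωC) = -j/(ω·C) = 0 - j353.9 Ω
Step 3 — Series combination: Z_total = R + C = 64.4 - j353.9 Ω = 359.7∠-79.7° Ω.
Step 4 — Power factor: PF = cos(φ) = Re(Z)/|Z| = 64.4/359.7 = 0.179.
Step 5 — Type: Im(Z) = -353.9 ⇒ leading (phase φ = -79.7°).

PF = 0.179 (leading, φ = -79.7°)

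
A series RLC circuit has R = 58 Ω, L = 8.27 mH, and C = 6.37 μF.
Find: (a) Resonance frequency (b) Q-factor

Step 1 — Resonance condition Im(Z)=0 gives ω₀ = 1/√(LC).
Step 2 — ω₀ = 1/√(0.00827·6.37e-06) = 4357 rad/s.
Step 3 — f₀ = ω₀/(2π) = 693.4 Hz.
Step 4 — Series Q: Q = ω₀L/R = 4357·0.00827/58 = 0.6212.

(a) f₀ = 693.4 Hz  (b) Q = 0.6212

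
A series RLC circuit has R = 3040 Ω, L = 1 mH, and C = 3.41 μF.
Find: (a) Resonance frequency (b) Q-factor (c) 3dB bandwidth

Step 1 — Resonance: ω₀ = 1/√(LC) = 1/√(0.001·3.41e-06) = 1.712e+04 rad/s.
Step 2 — f₀ = ω₀/(2π) = 2725 Hz.
Step 3 — Series Q: Q = ω₀L/R = 1.712e+04·0.001/3040 = 0.005633.
Step 4 — Bandwidth: Δω = ω₀/Q = 3.04e+06 rad/s; BW = Δω/(2π) = 4.838e+05 Hz.

(a) f₀ = 2725 Hz  (b) Q = 0.005633  (c) BW = 4.838e+05 Hz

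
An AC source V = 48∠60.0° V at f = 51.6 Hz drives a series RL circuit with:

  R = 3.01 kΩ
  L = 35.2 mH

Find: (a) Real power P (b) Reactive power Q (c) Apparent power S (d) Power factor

Step 1 — Angular frequency: ω = 2π·f = 2π·51.6 = 324.2 rad/s.
Step 2 — Component impedances:
  R: Z = R = 3010 Ω
  L: Z = jωL = j·324.2·0.0352 = 0 + j11.41 Ω
Step 3 — Series combination: Z_total = R + L = 3010 + j11.41 Ω = 3010∠0.2° Ω.
Step 4 — Source phasor: V = 48∠60.0° V = 24 + j41.57 V.
Step 5 — Current: I = V / Z = 0.008026 + j0.01378 A = 0.01595∠59.8° A.
Step 6 — Complex power: S = V·I* = 0.7654 + j0.002902 VA.
Step 7 — Real power: P = Re(S) = 0.7654 W.
Step 8 — Reactive power: Q = Im(S) = 0.002902 VAR.
Step 9 — Apparent power: |S| = 0.7654 VA.
Step 10 — Power factor: PF = P/|S| = 1 (lagging).

(a) P = 0.7654 W  (b) Q = 0.002902 VAR  (c) S = 0.7654 VA  (d) PF = 1 (lagging)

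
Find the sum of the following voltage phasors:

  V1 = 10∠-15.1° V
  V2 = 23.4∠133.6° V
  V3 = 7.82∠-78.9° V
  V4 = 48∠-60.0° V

Step 1 — Convert each phasor to rectangular form:
  V1 = 10·(cos(-15.1°) + j·sin(-15.1°)) = 9.655 - j2.605 V
  V2 = 23.4·(cos(133.6°) + j·sin(133.6°)) = -16.14 + j16.95 V
  V3 = 7.82·(cos(-78.9°) + j·sin(-78.9°)) = 1.506 - j7.674 V
  V4 = 48·(cos(-60.0°) + j·sin(-60.0°)) = 24 - j41.57 V
Step 2 — Sum components: V_total = 19.02 - j34.9 V.
Step 3 — Convert to polar: |V_total| = 39.75 V, ∠V_total = -61.4°.

V_total = 39.75∠-61.4° V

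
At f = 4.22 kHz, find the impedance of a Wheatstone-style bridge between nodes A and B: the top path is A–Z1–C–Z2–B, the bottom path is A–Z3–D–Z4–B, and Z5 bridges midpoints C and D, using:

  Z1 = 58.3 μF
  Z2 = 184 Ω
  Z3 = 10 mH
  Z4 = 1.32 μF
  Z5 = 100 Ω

Step 1 — Angular frequency: ω = 2π·f = 2π·4220 = 2.652e+04 rad/s.
Step 2 — Component impedances:
  Z1: Z = 1/(jωC) = -j/(ω·C) = 0 - j0.6469 Ω
  Z2: Z = R = 184 Ω
  Z3: Z = jωL = j·2.652e+04·0.01 = 0 + j265.2 Ω
  Z4: Z = 1/(jωC) = -j/(ω·C) = 0 - j28.57 Ω
  Z5: Z = R = 100 Ω
Step 3 — Bridge requires nodal analysis (the Z5 bridge couples midpoints C and D, so the two paths cannot be reduced to a simple series/parallel combination). Setting node B to ground and injecting 1 A at node A, the 3-node admittance system at A, C, D solves to V_A = Z_AB = 59.62 + j1.526 Ω = 59.64∠1.5° Ω.

Z = 59.62 + j1.526 Ω = 59.64∠1.5° Ω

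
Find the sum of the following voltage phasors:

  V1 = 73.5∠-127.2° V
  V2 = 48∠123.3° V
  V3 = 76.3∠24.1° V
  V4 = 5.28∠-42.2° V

Step 1 — Convert each phasor to rectangular form:
  V1 = 73.5·(cos(-127.2°) + j·sin(-127.2°)) = -44.44 - j58.54 V
  V2 = 48·(cos(123.3°) + j·sin(123.3°)) = -26.35 + j40.12 V
  V3 = 76.3·(cos(24.1°) + j·sin(24.1°)) = 69.65 + j31.16 V
  V4 = 5.28·(cos(-42.2°) + j·sin(-42.2°)) = 3.911 - j3.547 V
Step 2 — Sum components: V_total = 2.77 + j9.183 V.
Step 3 — Convert to polar: |V_total| = 9.591 V, ∠V_total = 73.2°.

V_total = 9.591∠73.2° V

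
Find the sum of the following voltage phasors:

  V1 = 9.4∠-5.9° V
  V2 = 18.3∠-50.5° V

Step 1 — Convert each phasor to rectangular form:
  V1 = 9.4·(cos(-5.9°) + j·sin(-5.9°)) = 9.35 - j0.9662 V
  V2 = 18.3·(cos(-50.5°) + j·sin(-50.5°)) = 11.64 - j14.12 V
Step 2 — Sum components: V_total = 20.99 - j15.09 V.
Step 3 — Convert to polar: |V_total| = 25.85 V, ∠V_total = -35.7°.

V_total = 25.85∠-35.7° V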